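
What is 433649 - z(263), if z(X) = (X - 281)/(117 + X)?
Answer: 82393319/190 ≈ 4.3365e+5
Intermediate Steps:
z(X) = (-281 + X)/(117 + X)
433649 - z(263) = 433649 - (-281 + 263)/(117 + 263) = 433649 - (-18)/380 = 433649 - 1*(-9/190) = 433649 + 9/190 = 82393319/190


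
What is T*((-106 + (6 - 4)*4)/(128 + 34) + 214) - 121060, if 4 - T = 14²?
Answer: -4374860/27 ≈ -1.6203e+5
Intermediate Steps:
T = -192 (T = 4 - 1*14² = 4 - 1*196 = 4 - 196 = -192)
T*((-106 + (6 - 4)*4)/(128 + 34) + 214) - 121060 = -192*((-106 + (6 - 4)*4)/(128 + 34) + 214) - 121060 = -192*((-106 + 2*4)/162 + 214) - 121060 = -192*((-106 + 8)*(1/162) + 214) - 121060 = -192*(-98*1/162 + 214) - 121060 = -192*(-49/81 + 214) - 121060 = -192*17285/81 - 121060 = -1106240/27 - 121060 = -4374860/27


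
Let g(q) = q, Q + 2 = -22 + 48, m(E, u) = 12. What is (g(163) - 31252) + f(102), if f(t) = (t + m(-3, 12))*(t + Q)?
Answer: -16725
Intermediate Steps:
Q = 24 (Q = -2 + (-22 + 48) = -2 + 26 = 24)
f(t) = (12 + t)*(24 + t) (f(t) = (t + 12)*(t + 24) = (12 + t)*(24 + t))
(g(163) - 31252) + f(102) = (163 - 31252) + (288 + 102² + 36*102) = -31089 + (288 + 10404 + 3672) = -31089 + 14364 = -16725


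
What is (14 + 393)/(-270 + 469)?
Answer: 407/199 ≈ 2.0452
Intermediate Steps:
(14 + 393)/(-270 + 469) = 407/199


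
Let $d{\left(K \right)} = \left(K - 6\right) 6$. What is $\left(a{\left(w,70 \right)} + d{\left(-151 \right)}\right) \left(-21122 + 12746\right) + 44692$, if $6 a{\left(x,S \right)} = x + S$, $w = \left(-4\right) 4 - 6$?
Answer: $7867876$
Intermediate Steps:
$w = -22$ ($w = -16 - 6 = -22$)
$a{\left(x,S \right)} = \frac{S}{6} + \frac{x}{6}$ ($a{\left(x,S \right)} = \frac{x + S}{6} = \frac{S + x}{6} = \frac{S}{6} + \frac{x}{6}$)
$d{\left(K \right)} = -36 + 6 K$ ($d{\left(K \right)} = \left(-6 + K\right) 6 = -36 + 6 K$)
$\left(a{\left(w,70 \right)} + d{\left(-151 \right)}\right) \left(-21122 + 12746\right) + 44692 = \left(\left(\frac{1}{6} \cdot 70 + \frac{1}{6} \left(-22\right)\right) + \left(-36 + 6 \left(-151\right)\right)\right) \left(-21122 + 12746\right) + 44692 = \left(\left(\frac{35}{3} - \frac{11}{3}\right) - 942\right) \left(-8376\right) + 44692 = \left(8 - 942\right) \left(-8376\right) + 44692 = \left(-934\right) \left(-8376\right) + 44692 = 7823184 + 44692 = 7867876$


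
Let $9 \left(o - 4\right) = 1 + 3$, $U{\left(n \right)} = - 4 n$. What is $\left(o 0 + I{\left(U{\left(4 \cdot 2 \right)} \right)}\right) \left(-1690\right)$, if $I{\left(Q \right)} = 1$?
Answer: $-1690$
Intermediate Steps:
$o = \frac{40}{9}$ ($o = 4 + \frac{1 + 3}{9} = 4 + \frac{1}{9} \cdot 4 = 4 + \frac{4}{9} = \frac{40}{9} \approx 4.4444$)
$\left(o 0 + I{\left(U{\left(4 \cdot 2 \right)} \right)}\right) \left(-1690\right) = \left(\frac{40}{9} \cdot 0 + 1\right) \left(-1690\right) = \left(0 + 1\right) \left(-1690\right) = 1 \left(-1690\right) = -1690$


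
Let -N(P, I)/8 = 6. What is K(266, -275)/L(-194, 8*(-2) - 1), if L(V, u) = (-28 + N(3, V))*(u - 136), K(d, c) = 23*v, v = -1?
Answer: -23/11628 ≈ -0.0019780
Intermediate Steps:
N(P, I) = -48 (N(P, I) = -8*6 = -48)
K(d, c) = -23 (K(d, c) = 23*(-1) = -23)
L(V, u) = 10336 - 76*u (L(V, u) = (-28 - 48)*(u - 136) = -76*(-136 + u) = 10336 - 76*u)
K(266, -275)/L(-194, 8*(-2) - 1) = -23/(10336 - 76*(8*(-2) - 1)) = -23/(10336 - 76*(-16 - 1)) = -23/(10336 - 76*(-17)) = -23/(10336 + 1292) = -23/11628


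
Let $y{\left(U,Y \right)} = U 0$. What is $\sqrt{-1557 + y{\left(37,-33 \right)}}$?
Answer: $3 i \sqrt{173} \approx 39.459 i$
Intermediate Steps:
$y{\left(U,Y \right)} = 0$
$\sqrt{-1557 + y{\left(37,-33 \right)}} = \sqrt{-1557 + 0} = \sqrt{-1557} = 3 i \sqrt{173}$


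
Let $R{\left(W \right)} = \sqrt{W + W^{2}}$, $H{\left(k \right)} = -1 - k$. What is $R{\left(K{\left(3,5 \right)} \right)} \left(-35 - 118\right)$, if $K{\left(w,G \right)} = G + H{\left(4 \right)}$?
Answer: $0$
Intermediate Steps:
$K{\left(w,G \right)} = -5 + G$ ($K{\left(w,G \right)} = G - 5 = -5 + G$)
$R{\left(K{\left(3,5 \right)} \right)} \left(-35 - 118\right) = \sqrt{\left(-5 + 5\right) \left(1 + \left(-5 + 5\right)\right)} \left(-35 - 118\right) = \sqrt{0 \left(1 + 0\right)} \left(-153\right) = \sqrt{0 \cdot 1} \left(-153\right) = \sqrt{0} \left(-153\right) = 0 \left(-153\right) = 0$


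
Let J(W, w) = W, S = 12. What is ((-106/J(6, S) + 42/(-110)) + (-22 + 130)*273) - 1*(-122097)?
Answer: 25007887/165 ≈ 1.5156e+5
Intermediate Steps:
((-106/J(6, S) + 42/(-110)) + (-22 + 130)*273) - 1*(-122097) = ((-106/6 + 42/(-110)) + (-22 + 130)*273) - 1*(-122097) = ((-106*⅙ + 42*(-1/110)) + 108*273) + 122097 = ((-53/3 - 21/55) + 29484) + 122097 = (-2978/165 + 29484) + 122097 = 4861882/165 + 122097 = 25007887/165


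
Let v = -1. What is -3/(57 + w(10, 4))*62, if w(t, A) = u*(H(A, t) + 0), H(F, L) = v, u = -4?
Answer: -186/61 ≈ -3.0492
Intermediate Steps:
H(F, L) = -1
w(t, A) = 4 (w(t, A) = -4*(-1 + 0) = -4*(-1) = 4)
-3/(57 + w(10, 4))*62 = -3/(57 + 4)*62 = -3/61*62 = -186/61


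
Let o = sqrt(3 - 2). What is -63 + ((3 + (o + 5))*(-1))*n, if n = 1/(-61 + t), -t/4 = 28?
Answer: -10890/173 ≈ -62.948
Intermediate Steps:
t = -112 (t = -4*28 = -112)
n = -1/173 (n = 1/(-61 - 112) = 1/(-173) = -1/173 ≈ -0.0057803)
o = 1 (o = sqrt(1) = 1)
-63 + ((3 + (o + 5))*(-1))*n = -63 + ((3 + (1 + 5))*(-1))*(-1/173) = -63 + ((3 + 6)*(-1))*(-1/173) = -63 + (9*(-1))*(-1/173) = -63 - 9*(-1/173) = -63 + 9/173 = -10890/173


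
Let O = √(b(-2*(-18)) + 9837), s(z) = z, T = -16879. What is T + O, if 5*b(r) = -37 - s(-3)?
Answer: -16879 + √245755/5 ≈ -16780.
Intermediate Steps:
b(r) = -34/5 (b(r) = (-37 - 1*(-3))/5 = (-37 + 3)/5 = (⅕)*(-34) = -34/5)
O = √245755/5 (O = √(-34/5 + 9837) = √(49151/5) = √245755/5 ≈ 99.147)
T + O = -16879 + √245755/5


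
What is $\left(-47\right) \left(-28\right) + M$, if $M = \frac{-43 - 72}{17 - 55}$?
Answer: $\frac{50123}{38} \approx 1319.0$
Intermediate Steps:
$M = \frac{115}{38}$ ($M = - \frac{115}{-38} = \left(-115\right) \left(- \frac{1}{38}\right) = \frac{115}{38} \approx 3.0263$)
$\left(-47\right) \left(-28\right) + M = \left(-47\right) \left(-28\right) + \frac{115}{38} = 1316 + \frac{115}{38} = \frac{50123}{38}$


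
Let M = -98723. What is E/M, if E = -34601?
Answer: 34601/98723 ≈ 0.35049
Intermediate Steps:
E/M = -34601/(-98723) = -34601*(-1/98723) = 34601/98723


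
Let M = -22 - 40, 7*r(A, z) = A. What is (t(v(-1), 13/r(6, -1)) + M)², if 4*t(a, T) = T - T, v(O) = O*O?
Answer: 3844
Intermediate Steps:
r(A, z) = A/7
v(O) = O²
t(a, T) = 0 (t(a, T) = (T - T)/4 = (¼)*0 = 0)
M = -62
(t(v(-1), 13/r(6, -1)) + M)² = (0 - 62)² = (-62)² = 3844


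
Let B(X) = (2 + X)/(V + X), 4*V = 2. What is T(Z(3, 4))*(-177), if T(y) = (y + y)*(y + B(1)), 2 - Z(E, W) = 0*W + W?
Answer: 0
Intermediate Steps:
V = 1/2 (V = (1/4)*2 = 1/2 ≈ 0.50000)
Z(E, W) = 2 - W (Z(E, W) = 2 - (0*W + W) = 2 - (0 + W) = 2 - W)
B(X) = (2 + X)/(1/2 + X)
T(y) = 2*y*(2 + y) (T(y) = (y + y)*(y + 2*(2 + 1)/(1 + 2*1)) = (2*y)*(y + 2*3/(1 + 2)) = (2*y)*(y + 2*3/3) = (2*y)*(y + 2*(1/3)*3) = (2*y)*(y + 2) = (2*y)*(2 + y) = 2*y*(2 + y))
T(Z(3, 4))*(-177) = (2*(2 - 1*4)*(2 + (2 - 1*4)))*(-177) = (2*(2 - 4)*(2 + (2 - 4)))*(-177) = (2*(-2)*(2 - 2))*(-177) = (2*(-2)*0)*(-177) = 0*(-177) = 0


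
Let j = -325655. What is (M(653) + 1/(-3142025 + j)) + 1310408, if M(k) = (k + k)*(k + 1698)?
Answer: 15191261091519/3467680 ≈ 4.3808e+6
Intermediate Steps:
M(k) = 2*k*(1698 + k) (M(k) = (2*k)*(1698 + k) = 2*k*(1698 + k))
(M(653) + 1/(-3142025 + j)) + 1310408 = (2*653*(1698 + 653) + 1/(-3142025 - 325655)) + 1310408 = (2*653*2351 + 1/(-3467680)) + 1310408 = (3070406 - 1/3467680) + 1310408 = 10647185478079/3467680 + 1310408 = 15191261091519/3467680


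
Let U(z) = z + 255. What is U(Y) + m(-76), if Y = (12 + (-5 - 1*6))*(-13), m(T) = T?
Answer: 166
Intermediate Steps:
Y = -13 (Y = (12 + (-5 - 6))*(-13) = (12 - 11)*(-13) = 1*(-13) = -13)
U(z) = 255 + z
U(Y) + m(-76) = (255 - 13) - 76 = 242 - 76 = 166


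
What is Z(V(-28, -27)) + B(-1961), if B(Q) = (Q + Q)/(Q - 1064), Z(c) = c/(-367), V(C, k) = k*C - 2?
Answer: -841476/1110175 ≈ -0.75797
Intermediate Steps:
V(C, k) = -2 + C*k (V(C, k) = C*k - 2 = -2 + C*k)
Z(c) = -c/367 (Z(c) = c*(-1/367) = -c/367)
B(Q) = 2*Q/(-1064 + Q) (B(Q) = (2*Q)/(-1064 + Q) = 2*Q/(-1064 + Q))
Z(V(-28, -27)) + B(-1961) = -(-2 - 28*(-27))/367 + 2*(-1961)/(-1064 - 1961) = -(-2 + 756)/367 + 2*(-1961)/(-3025) = -1/367*754 + 2*(-1961)*(-1/3025) = -754/367 + 3922/3025 = -841476/1110175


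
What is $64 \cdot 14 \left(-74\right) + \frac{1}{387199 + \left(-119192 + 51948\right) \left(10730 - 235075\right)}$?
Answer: $- \frac{1000278214697215}{15086242379} \approx -66304.0$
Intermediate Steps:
$64 \cdot 14 \left(-74\right) + \frac{1}{387199 + \left(-119192 + 51948\right) \left(10730 - 235075\right)} = 896 \left(-74\right) + \frac{1}{387199 - -15085855180} = -66304 + \frac{1}{387199 + 15085855180} = -66304 + \frac{1}{15086242379} = - \frac{1000278214697215}{15086242379}$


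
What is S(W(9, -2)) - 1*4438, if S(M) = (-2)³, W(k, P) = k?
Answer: -4446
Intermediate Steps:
S(M) = -8
S(W(9, -2)) - 1*4438 = -8 - 1*4438 = -8 - 4438 = -4446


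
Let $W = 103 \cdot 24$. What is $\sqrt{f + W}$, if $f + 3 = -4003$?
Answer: $i \sqrt{1534} \approx 39.166 i$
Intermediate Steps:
$f = -4006$ ($f = -3 - 4003 = -4006$)
$W = 2472$
$\sqrt{f + W} = \sqrt{-4006 + 2472} = \sqrt{-1534} = i \sqrt{1534}$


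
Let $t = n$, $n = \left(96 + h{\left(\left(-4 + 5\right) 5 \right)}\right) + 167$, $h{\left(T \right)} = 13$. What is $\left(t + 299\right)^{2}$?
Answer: $330625$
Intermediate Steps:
$n = 276$ ($n = \left(96 + 13\right) + 167 = 109 + 167 = 276$)
$t = 276$
$\left(t + 299\right)^{2} = \left(276 + 299\right)^{2} = 575^{2} = 330625$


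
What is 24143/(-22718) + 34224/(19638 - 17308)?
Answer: 360623821/26466470 ≈ 13.626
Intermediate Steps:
24143/(-22718) + 34224/(19638 - 17308) = 24143*(-1/22718) + 34224/2330 = -24143/22718 + 34224*(1/2330) = -24143/22718 + 17112/1165 = 360623821/26466470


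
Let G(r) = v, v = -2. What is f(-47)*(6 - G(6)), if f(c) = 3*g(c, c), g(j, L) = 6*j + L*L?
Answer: 46248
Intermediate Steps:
g(j, L) = L² + 6*j (g(j, L) = 6*j + L² = L² + 6*j)
G(r) = -2
f(c) = 3*c² + 18*c (f(c) = 3*(c² + 6*c) = 3*c² + 18*c)
f(-47)*(6 - G(6)) = (3*(-47)*(6 - 47))*(6 - 1*(-2)) = (3*(-47)*(-41))*(6 + 2) = 5781*8 = 46248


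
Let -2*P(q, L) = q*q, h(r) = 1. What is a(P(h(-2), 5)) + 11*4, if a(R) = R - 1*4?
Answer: 79/2 ≈ 39.500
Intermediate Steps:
P(q, L) = -q²/2 (P(q, L) = -q*q/2 = -q²/2)
a(R) = -4 + R (a(R) = R - 4 = -4 + R)
a(P(h(-2), 5)) + 11*4 = (-4 - ½*1²) + 11*4 = (-4 - ½*1) + 44 = (-4 - ½) + 44 = -9/2 + 44 = 79/2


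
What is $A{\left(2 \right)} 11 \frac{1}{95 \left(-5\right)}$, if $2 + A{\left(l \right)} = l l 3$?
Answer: $- \frac{22}{95} \approx -0.23158$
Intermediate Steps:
$A{\left(l \right)} = -2 + 3 l^{2}$ ($A{\left(l \right)} = -2 + l l 3 = -2 + l^{2} \cdot 3 = -2 + 3 l^{2}$)
$A{\left(2 \right)} 11 \frac{1}{95 \left(-5\right)} = \left(-2 + 3 \cdot 2^{2}\right) 11 \frac{1}{95 \left(-5\right)} = \left(-2 + 3 \cdot 4\right) 11 \cdot \frac{1}{95} \left(- \frac{1}{5}\right) = \left(-2 + 12\right) 11 \left(- \frac{1}{475}\right) = 10 \cdot 11 \left(- \frac{1}{475}\right) = 110 \left(- \frac{1}{475}\right) = - \frac{22}{95}$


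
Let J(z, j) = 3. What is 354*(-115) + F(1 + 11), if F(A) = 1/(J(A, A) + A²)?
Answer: -5984369/147 ≈ -40710.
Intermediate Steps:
F(A) = 1/(3 + A²)
354*(-115) + F(1 + 11) = 354*(-115) + 1/(3 + (1 + 11)²) = -40710 + 1/(3 + 12²) = -40710 + 1/(3 + 144) = -40710 + 1/147 = -5984369/147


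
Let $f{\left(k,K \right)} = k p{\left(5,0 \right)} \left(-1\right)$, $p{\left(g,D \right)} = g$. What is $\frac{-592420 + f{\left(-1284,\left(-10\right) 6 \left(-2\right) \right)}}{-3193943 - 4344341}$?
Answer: $\frac{146500}{1884571} \approx 0.077736$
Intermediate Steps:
$f{\left(k,K \right)} = - 5 k$ ($f{\left(k,K \right)} = k 5 \left(-1\right) = 5 k \left(-1\right) = - 5 k$)
$\frac{-592420 + f{\left(-1284,\left(-10\right) 6 \left(-2\right) \right)}}{-3193943 - 4344341} = \frac{-592420 - -6420}{-3193943 - 4344341} = \frac{-592420 + 6420}{-7538284} = \left(-586000\right) \left(- \frac{1}{7538284}\right) = \frac{146500}{1884571}$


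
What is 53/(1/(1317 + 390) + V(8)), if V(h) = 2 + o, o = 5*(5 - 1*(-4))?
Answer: 90471/80230 ≈ 1.1276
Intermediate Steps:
o = 45 (o = 5*(5 + 4) = 5*9 = 45)
V(h) = 47 (V(h) = 2 + 45 = 47)
53/(1/(1317 + 390) + V(8)) = 53/(1/(1317 + 390) + 47) = 53/(1/1707 + 47) = 53/(80230/1707) = (1707/80230)*53 = 90471/80230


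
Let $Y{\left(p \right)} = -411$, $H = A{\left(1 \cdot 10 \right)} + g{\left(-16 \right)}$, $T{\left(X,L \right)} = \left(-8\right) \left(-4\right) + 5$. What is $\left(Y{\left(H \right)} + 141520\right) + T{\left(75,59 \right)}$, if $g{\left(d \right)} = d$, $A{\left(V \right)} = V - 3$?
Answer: $141146$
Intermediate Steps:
$A{\left(V \right)} = -3 + V$ ($A{\left(V \right)} = V - 3 = -3 + V$)
$T{\left(X,L \right)} = 37$ ($T{\left(X,L \right)} = 32 + 5 = 37$)
$H = -9$ ($H = \left(-3 + 1 \cdot 10\right) - 16 = \left(-3 + 10\right) - 16 = 7 - 16 = -9$)
$\left(Y{\left(H \right)} + 141520\right) + T{\left(75,59 \right)} = \left(-411 + 141520\right) + 37 = 141109 + 37 = 141146$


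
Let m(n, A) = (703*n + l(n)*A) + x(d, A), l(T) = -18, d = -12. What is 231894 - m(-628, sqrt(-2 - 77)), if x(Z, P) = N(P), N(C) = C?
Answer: 673378 + 17*I*sqrt(79) ≈ 6.7338e+5 + 151.1*I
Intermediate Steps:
x(Z, P) = P
m(n, A) = -17*A + 703*n (m(n, A) = (703*n - 18*A) + A = (-18*A + 703*n) + A = -17*A + 703*n)
231894 - m(-628, sqrt(-2 - 77)) = 231894 - (-17*sqrt(-2 - 77) + 703*(-628)) = 231894 - (-17*I*sqrt(79) - 441484) = 231894 - (-441484 - 17*I*sqrt(79)) = 231894 + (441484 + 17*I*sqrt(79)) = 673378 + 17*I*sqrt(79)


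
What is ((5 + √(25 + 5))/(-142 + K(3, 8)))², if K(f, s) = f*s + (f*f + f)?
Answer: (5 + √30)²/11236 ≈ 0.0097697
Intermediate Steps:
K(f, s) = f + f² + f*s (K(f, s) = f*s + (f² + f) = f*s + (f + f²) = f + f² + f*s)
((5 + √(25 + 5))/(-142 + K(3, 8)))² = ((5 + √(25 + 5))/(-142 + 3*(1 + 3 + 8)))² = ((5 + √30)/(-142 + 3*12))² = ((5 + √30)/(-142 + 36))² = ((5 + √30)/(-106))² = ((5 + √30)*(-1/106))² = (-5/106 - √30/106)²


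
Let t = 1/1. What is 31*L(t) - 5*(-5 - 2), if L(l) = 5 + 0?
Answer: 190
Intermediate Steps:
t = 1
L(l) = 5
31*L(t) - 5*(-5 - 2) = 31*5 - 5*(-5 - 2) = 155 - 5*(-7) = 155 + 35 = 190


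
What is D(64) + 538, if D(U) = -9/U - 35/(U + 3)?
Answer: 2304101/4288 ≈ 537.34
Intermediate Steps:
D(U) = -35/(3 + U) - 9/U (D(U) = -9/U - 35/(3 + U) = -35/(3 + U) - 9/U)
D(64) + 538 = (-27 - 44*64)/(64*(3 + 64)) + 538 = (1/64)*(-27 - 2816)/67 + 538 = (1/64)*(1/67)*(-2843) + 538 = -2843/4288 + 538 = 2304101/4288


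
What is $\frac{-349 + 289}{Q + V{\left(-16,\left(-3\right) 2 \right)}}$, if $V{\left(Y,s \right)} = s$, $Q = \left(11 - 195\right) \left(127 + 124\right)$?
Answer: $\frac{6}{4619} \approx 0.001299$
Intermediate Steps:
$Q = -46184$ ($Q = \left(-184\right) 251 = -46184$)
$\frac{-349 + 289}{Q + V{\left(-16,\left(-3\right) 2 \right)}} = \frac{-349 + 289}{-46184 - 6} = - \frac{60}{-46184 - 6} = - \frac{60}{-46190} = \left(-60\right) \left(- \frac{1}{46190}\right) = \frac{6}{4619}$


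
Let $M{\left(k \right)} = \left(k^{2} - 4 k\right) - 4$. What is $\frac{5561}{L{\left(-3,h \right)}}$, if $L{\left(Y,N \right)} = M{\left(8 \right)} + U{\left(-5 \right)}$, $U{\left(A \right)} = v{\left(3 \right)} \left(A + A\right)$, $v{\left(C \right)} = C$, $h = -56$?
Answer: $- \frac{5561}{2} \approx -2780.5$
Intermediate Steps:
$M{\left(k \right)} = -4 + k^{2} - 4 k$
$U{\left(A \right)} = 6 A$ ($U{\left(A \right)} = 3 \left(A + A\right) = 3 \cdot 2 A = 6 A$)
$L{\left(Y,N \right)} = -2$ ($L{\left(Y,N \right)} = \left(-4 + 8^{2} - 32\right) + 6 \left(-5\right) = \left(-4 + 64 - 32\right) - 30 = 28 - 30 = -2$)
$\frac{5561}{L{\left(-3,h \right)}} = \frac{5561}{-2} = 5561 \left(- \frac{1}{2}\right) = - \frac{5561}{2}$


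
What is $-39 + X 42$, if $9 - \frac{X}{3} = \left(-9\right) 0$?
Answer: $1095$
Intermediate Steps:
$X = 27$ ($X = 27 - 3 \left(\left(-9\right) 0\right) = 27 - 0 = 27 + 0 = 27$)
$-39 + X 42 = -39 + 27 \cdot 42 = -39 + 1134 = 1095$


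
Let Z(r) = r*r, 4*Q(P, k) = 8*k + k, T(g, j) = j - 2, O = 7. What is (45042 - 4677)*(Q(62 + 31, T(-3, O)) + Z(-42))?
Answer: 286631865/4 ≈ 7.1658e+7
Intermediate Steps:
T(g, j) = -2 + j
Q(P, k) = 9*k/4 (Q(P, k) = (8*k + k)/4 = (9*k)/4 = 9*k/4)
Z(r) = r²
(45042 - 4677)*(Q(62 + 31, T(-3, O)) + Z(-42)) = (45042 - 4677)*(9*(-2 + 7)/4 + (-42)²) = 40365*((9/4)*5 + 1764) = 40365*(45/4 + 1764) = 40365*(7101/4) = 286631865/4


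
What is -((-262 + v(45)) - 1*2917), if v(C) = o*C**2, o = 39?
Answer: -75796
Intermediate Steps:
v(C) = 39*C**2
-((-262 + v(45)) - 1*2917) = -((-262 + 39*45**2) - 1*2917) = -((-262 + 39*2025) - 2917) = -((-262 + 78975) - 2917) = -(78713 - 2917) = -1*75796 = -75796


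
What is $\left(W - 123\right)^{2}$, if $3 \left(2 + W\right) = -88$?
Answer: $\frac{214369}{9} \approx 23819.0$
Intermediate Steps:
$W = - \frac{94}{3}$ ($W = -2 + \frac{1}{3} \left(-88\right) = -2 - \frac{88}{3} = - \frac{94}{3} \approx -31.333$)
$\left(W - 123\right)^{2} = \left(- \frac{94}{3} - 123\right)^{2} = \left(- \frac{463}{3}\right)^{2} = \frac{214369}{9}$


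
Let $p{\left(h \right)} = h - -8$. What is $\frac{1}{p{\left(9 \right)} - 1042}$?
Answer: $- \frac{1}{1025} \approx -0.00097561$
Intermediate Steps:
$p{\left(h \right)} = 8 + h$ ($p{\left(h \right)} = h + 8 = 8 + h$)
$\frac{1}{p{\left(9 \right)} - 1042} = \frac{1}{\left(8 + 9\right) - 1042} = \frac{1}{17 - 1042} = \frac{1}{-1025} = - \frac{1}{1025}$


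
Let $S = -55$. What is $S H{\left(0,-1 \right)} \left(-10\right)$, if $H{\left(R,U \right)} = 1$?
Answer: $550$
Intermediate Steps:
$S H{\left(0,-1 \right)} \left(-10\right) = \left(-55\right) 1 \left(-10\right) = \left(-55\right) \left(-10\right) = 550$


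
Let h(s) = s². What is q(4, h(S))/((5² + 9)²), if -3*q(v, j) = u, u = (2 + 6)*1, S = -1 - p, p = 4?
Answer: -2/867 ≈ -0.0023068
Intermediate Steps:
S = -5 (S = -1 - 1*4 = -1 - 4 = -5)
u = 8 (u = 8*1 = 8)
q(v, j) = -8/3 (q(v, j) = -⅓*8 = -8/3)
q(4, h(S))/((5² + 9)²) = -8/(3*(5² + 9)²) = -8/(3*(25 + 9)²) = -8/(3*(34²)) = -8/3/1156 = -8/3*1/1156 = -2/867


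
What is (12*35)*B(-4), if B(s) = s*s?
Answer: 6720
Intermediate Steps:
B(s) = s²
(12*35)*B(-4) = (12*35)*(-4)² = 420*16 = 6720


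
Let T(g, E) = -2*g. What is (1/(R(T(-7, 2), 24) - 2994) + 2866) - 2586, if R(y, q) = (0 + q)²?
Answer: 677039/2418 ≈ 280.00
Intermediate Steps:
R(y, q) = q²
(1/(R(T(-7, 2), 24) - 2994) + 2866) - 2586 = (1/(24² - 2994) + 2866) - 2586 = (1/(576 - 2994) + 2866) - 2586 = (1/(-2418) + 2866) - 2586 = (-1/2418 + 2866) - 2586 = 6929987/2418 - 2586 = 677039/2418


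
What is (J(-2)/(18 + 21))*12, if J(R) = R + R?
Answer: -16/13 ≈ -1.2308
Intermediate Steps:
J(R) = 2*R
(J(-2)/(18 + 21))*12 = ((2*(-2))/(18 + 21))*12 = (-4/39)*12 = ((1/39)*(-4))*12 = -4/39*12 = -16/13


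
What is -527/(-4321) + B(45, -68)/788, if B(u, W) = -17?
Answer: 341819/3404948 ≈ 0.10039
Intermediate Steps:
-527/(-4321) + B(45, -68)/788 = -527/(-4321) - 17/788 = -527*(-1/4321) - 17*1/788 = 527/4321 - 17/788 = 341819/3404948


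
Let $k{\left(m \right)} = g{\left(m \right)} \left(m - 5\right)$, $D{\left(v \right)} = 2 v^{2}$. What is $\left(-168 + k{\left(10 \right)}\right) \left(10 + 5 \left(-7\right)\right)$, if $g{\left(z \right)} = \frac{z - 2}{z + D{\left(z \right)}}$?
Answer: $\frac{88100}{21} \approx 4195.2$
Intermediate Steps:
$g{\left(z \right)} = \frac{-2 + z}{z + 2 z^{2}}$ ($g{\left(z \right)} = \frac{z - 2}{z + 2 z^{2}} = \frac{-2 + z}{z + 2 z^{2}}$)
$k{\left(m \right)} = \frac{\left(-5 + m\right) \left(-2 + m\right)}{m \left(1 + 2 m\right)}$ ($k{\left(m \right)} = \frac{-2 + m}{m \left(1 + 2 m\right)} \left(m - 5\right) = \frac{-2 + m}{m \left(1 + 2 m\right)} \left(-5 + m\right) = \frac{\left(-5 + m\right) \left(-2 + m\right)}{m \left(1 + 2 m\right)}$)
$\left(-168 + k{\left(10 \right)}\right) \left(10 + 5 \left(-7\right)\right) = \left(-168 + \frac{\left(-5 + 10\right) \left(-2 + 10\right)}{10 \left(1 + 2 \cdot 10\right)}\right) \left(10 + 5 \left(-7\right)\right) = \left(-168 + \frac{1}{10} \frac{1}{1 + 20} \cdot 5 \cdot 8\right) \left(10 - 35\right) = \left(-168 + \frac{1}{10} \cdot \frac{1}{21} \cdot 5 \cdot 8\right) \left(-25\right) = \left(-168 + \frac{4}{21}\right) \left(-25\right) = \left(- \frac{3524}{21}\right) \left(-25\right) = \frac{88100}{21}$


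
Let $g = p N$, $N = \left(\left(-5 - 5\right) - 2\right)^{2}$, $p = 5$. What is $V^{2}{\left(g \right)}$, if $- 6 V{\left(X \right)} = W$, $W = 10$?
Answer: $\frac{25}{9} \approx 2.7778$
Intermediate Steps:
$N = 144$ ($N = \left(\left(-5 - 5\right) - 2\right)^{2} = \left(-10 - 2\right)^{2} = \left(-12\right)^{2} = 144$)
$g = 720$ ($g = 5 \cdot 144 = 720$)
$V{\left(X \right)} = - \frac{5}{3}$ ($V{\left(X \right)} = \left(- \frac{1}{6}\right) 10 = - \frac{5}{3}$)
$V^{2}{\left(g \right)} = \left(- \frac{5}{3}\right)^{2} = \frac{25}{9}$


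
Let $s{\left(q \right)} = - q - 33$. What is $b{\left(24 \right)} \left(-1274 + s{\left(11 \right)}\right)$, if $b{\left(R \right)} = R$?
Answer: $-31632$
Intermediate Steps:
$s{\left(q \right)} = -33 - q$
$b{\left(24 \right)} \left(-1274 + s{\left(11 \right)}\right) = 24 \left(-1274 - 44\right) = 24 \left(-1318\right) = -31632$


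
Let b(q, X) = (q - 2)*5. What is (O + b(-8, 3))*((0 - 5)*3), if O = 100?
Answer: -750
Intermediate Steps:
b(q, X) = -10 + 5*q (b(q, X) = (-2 + q)*5 = -10 + 5*q)
(O + b(-8, 3))*((0 - 5)*3) = (100 + (-10 + 5*(-8)))*((0 - 5)*3) = (100 + (-10 - 40))*(-5*3) = (100 - 50)*(-15) = 50*(-15) = -750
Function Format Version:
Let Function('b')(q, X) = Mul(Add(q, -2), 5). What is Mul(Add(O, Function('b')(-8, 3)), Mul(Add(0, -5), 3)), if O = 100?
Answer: -750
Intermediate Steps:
Function('b')(q, X) = Add(-10, Mul(5, q)) (Function('b')(q, X) = Mul(Add(-2, q), 5) = Add(-10, Mul(5, q)))
Mul(Add(O, Function('b')(-8, 3)), Mul(Add(0, -5), 3)) = Mul(Add(100, Add(-10, Mul(5, -8))), Mul(Add(0, -5), 3)) = Mul(Add(100, Add(-10, -40)), Mul(-5, 3)) = Mul(Add(100, -50), -15) = Mul(50, -15) = -750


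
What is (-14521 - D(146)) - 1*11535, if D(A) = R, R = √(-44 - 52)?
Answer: -26056 - 4*I*√6 ≈ -26056.0 - 9.798*I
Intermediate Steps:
R = 4*I*√6 (R = √(-96) = 4*I*√6 ≈ 9.798*I)
D(A) = 4*I*√6
(-14521 - D(146)) - 1*11535 = (-14521 - 4*I*√6) - 1*11535 = (-14521 - 4*I*√6) - 11535 = -26056 - 4*I*√6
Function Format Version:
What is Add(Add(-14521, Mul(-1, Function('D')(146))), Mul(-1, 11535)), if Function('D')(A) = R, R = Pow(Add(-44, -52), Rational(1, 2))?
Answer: Add(-26056, Mul(-4, I, Pow(6, Rational(1, 2)))) ≈ Add(-26056., Mul(-9.7980, I))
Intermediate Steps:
R = Mul(4, I, Pow(6, Rational(1, 2))) (R = Pow(-96, Rational(1, 2)) = Mul(4, I, Pow(6, Rational(1, 2))) ≈ Mul(9.7980, I))
Function('D')(A) = Mul(4, I, Pow(6, Rational(1, 2)))
Add(Add(-14521, Mul(-1, Function('D')(146))), Mul(-1, 11535)) = Add(Add(-14521, Mul(-1, Mul(4, I, Pow(6, Rational(1, 2))))), Mul(-1, 11535)) = Add(Add(-14521, Mul(-4, I, Pow(6, Rational(1, 2)))), -11535) = Add(-26056, Mul(-4, I, Pow(6, Rational(1, 2))))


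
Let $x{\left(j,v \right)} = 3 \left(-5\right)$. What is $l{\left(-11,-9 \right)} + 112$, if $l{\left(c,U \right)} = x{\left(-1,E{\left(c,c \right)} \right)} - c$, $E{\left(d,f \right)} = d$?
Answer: $108$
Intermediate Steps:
$x{\left(j,v \right)} = -15$
$l{\left(c,U \right)} = -15 - c$
$l{\left(-11,-9 \right)} + 112 = \left(-15 - -11\right) + 112 = \left(-15 + 11\right) + 112 = -4 + 112 = 108$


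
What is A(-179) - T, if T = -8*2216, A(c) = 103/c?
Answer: 3173209/179 ≈ 17727.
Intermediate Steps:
T = -17728
A(-179) - T = 103/(-179) - 1*(-17728) = 103*(-1/179) + 17728 = -103/179 + 17728 = 3173209/179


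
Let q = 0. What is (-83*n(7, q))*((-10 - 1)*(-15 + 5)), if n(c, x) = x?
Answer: 0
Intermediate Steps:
(-83*n(7, q))*((-10 - 1)*(-15 + 5)) = (-83*0)*((-10 - 1)*(-15 + 5)) = 0*(-11*(-10)) = 0*110 = 0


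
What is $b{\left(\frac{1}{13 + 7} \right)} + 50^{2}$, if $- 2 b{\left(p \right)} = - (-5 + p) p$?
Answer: $\frac{1999901}{800} \approx 2499.9$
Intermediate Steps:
$b{\left(p \right)} = - \frac{p \left(5 - p\right)}{2}$ ($b{\left(p \right)} = - \frac{- (-5 + p) p}{2} = - \frac{\left(5 - p\right) p}{2} = - \frac{p \left(5 - p\right)}{2}$)
$b{\left(\frac{1}{13 + 7} \right)} + 50^{2} = \frac{-5 + \frac{1}{13 + 7}}{2 \left(13 + 7\right)} + 50^{2} = \frac{-5 + \frac{1}{20}}{2 \cdot 20} + 2500 = \frac{1}{2} \cdot \frac{1}{20} \left(-5 + \frac{1}{20}\right) + 2500 = \frac{1}{2} \cdot \frac{1}{20} \left(- \frac{99}{20}\right) + 2500 = - \frac{99}{800} + 2500 = \frac{1999901}{800}$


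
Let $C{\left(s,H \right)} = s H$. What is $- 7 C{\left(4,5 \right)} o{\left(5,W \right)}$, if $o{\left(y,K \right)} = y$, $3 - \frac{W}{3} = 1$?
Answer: $-700$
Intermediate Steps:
$W = 6$ ($W = 9 - 3 = 6$)
$C{\left(s,H \right)} = H s$
$- 7 C{\left(4,5 \right)} o{\left(5,W \right)} = - 7 \cdot 5 \cdot 4 \cdot 5 = \left(-7\right) 20 \cdot 5 = \left(-140\right) 5 = -700$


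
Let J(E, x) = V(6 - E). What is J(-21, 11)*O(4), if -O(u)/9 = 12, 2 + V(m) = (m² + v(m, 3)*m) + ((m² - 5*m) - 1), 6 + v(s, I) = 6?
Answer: -142560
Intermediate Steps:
v(s, I) = 0 (v(s, I) = -6 + 6 = 0)
V(m) = -3 - 5*m + 2*m² (V(m) = -2 + ((m² + 0*m) + ((m² - 5*m) - 1)) = -2 + ((m² + 0) + (-1 + m² - 5*m)) = -2 + (m² + (-1 + m² - 5*m)) = -2 + (-1 - 5*m + 2*m²) = -3 - 5*m + 2*m²)
O(u) = -108 (O(u) = -9*12 = -108)
J(E, x) = -33 + 2*(6 - E)² + 5*E (J(E, x) = -3 - 5*(6 - E) + 2*(6 - E)² = -3 + (-30 + 5*E) + 2*(6 - E)² = -33 + 2*(6 - E)² + 5*E)
J(-21, 11)*O(4) = (39 - 19*(-21) + 2*(-21)²)*(-108) = (39 + 399 + 2*441)*(-108) = (39 + 399 + 882)*(-108) = 1320*(-108) = -142560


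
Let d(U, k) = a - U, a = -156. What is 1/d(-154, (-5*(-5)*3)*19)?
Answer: -½ ≈ -0.50000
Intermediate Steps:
d(U, k) = -156 - U
1/d(-154, (-5*(-5)*3)*19) = 1/(-156 - 1*(-154)) = 1/(-156 + 154) = 1/(-2) = -½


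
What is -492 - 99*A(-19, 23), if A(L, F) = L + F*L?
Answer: 44652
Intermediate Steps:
-492 - 99*A(-19, 23) = -492 - (-1881)*(1 + 23) = -492 - (-1881)*24 = -492 - 99*(-456) = -492 + 45144 = 44652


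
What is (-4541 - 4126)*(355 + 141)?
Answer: -4298832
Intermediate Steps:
(-4541 - 4126)*(355 + 141) = -8667*496 = -4298832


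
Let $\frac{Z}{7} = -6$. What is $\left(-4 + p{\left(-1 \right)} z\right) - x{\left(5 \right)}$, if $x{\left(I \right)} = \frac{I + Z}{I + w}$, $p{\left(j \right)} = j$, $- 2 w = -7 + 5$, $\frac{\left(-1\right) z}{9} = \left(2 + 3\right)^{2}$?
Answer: $\frac{1363}{6} \approx 227.17$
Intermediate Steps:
$Z = -42$ ($Z = 7 \left(-6\right) = -42$)
$z = -225$ ($z = - 9 \left(2 + 3\right)^{2} = - 9 \cdot 5^{2} = \left(-9\right) 25 = -225$)
$w = 1$ ($w = - \frac{-7 + 5}{2} = \left(- \frac{1}{2}\right) \left(-2\right) = 1$)
$x{\left(I \right)} = \frac{-42 + I}{1 + I}$ ($x{\left(I \right)} = \frac{I - 42}{I + 1} = \frac{-42 + I}{1 + I}$)
$\left(-4 + p{\left(-1 \right)} z\right) - x{\left(5 \right)} = \left(-4 - -225\right) - \frac{-42 + 5}{1 + 5} = \left(-4 + 225\right) - \frac{1}{6} \left(-37\right) = 221 - \frac{1}{6} \left(-37\right) = 221 - - \frac{37}{6} = 221 + \frac{37}{6} = \frac{1363}{6}$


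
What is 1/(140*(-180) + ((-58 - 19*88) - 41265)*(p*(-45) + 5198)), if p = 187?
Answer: 1/138289715 ≈ 7.2312e-9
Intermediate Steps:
1/(140*(-180) + ((-58 - 19*88) - 41265)*(p*(-45) + 5198)) = 1/(140*(-180) + ((-58 - 19*88) - 41265)*(187*(-45) + 5198)) = 1/(-25200 + ((-58 - 1672) - 41265)*(-8415 + 5198)) = 1/(-25200 + (-1730 - 41265)*(-3217)) = 1/(-25200 - 42995*(-3217)) = 1/(-25200 + 138314915) = 1/138289715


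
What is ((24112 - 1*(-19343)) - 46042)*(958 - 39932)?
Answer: 100825738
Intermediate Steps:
((24112 - 1*(-19343)) - 46042)*(958 - 39932) = ((24112 + 19343) - 46042)*(-38974) = (43455 - 46042)*(-38974) = -2587*(-38974) = 100825738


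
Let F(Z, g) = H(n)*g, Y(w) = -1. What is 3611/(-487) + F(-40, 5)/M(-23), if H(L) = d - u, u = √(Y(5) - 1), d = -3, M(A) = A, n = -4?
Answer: -75748/11201 + 5*I*√2/23 ≈ -6.7626 + 0.30744*I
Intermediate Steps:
u = I*√2 (u = √(-1 - 1) = √(-2) = I*√2 ≈ 1.4142*I)
H(L) = -3 - I*√2
F(Z, g) = g*(-3 - I*√2) (F(Z, g) = (-3 - I*√2)*g = g*(-3 - I*√2))
3611/(-487) + F(-40, 5)/M(-23) = 3611/(-487) - 1*5*(3 + I*√2)/(-23) = 3611*(-1/487) + (-15 - 5*I*√2)*(-1/23) = -3611/487 + (15/23 + 5*I*√2/23) = -75748/11201 + 5*I*√2/23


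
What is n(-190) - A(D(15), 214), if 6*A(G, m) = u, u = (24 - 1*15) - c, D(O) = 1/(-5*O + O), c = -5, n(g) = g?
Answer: -577/3 ≈ -192.33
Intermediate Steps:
D(O) = -1/(4*O) (D(O) = 1/(-4*O) = -1/(4*O))
u = 14 (u = (24 - 1*15) - 1*(-5) = (24 - 15) + 5 = 9 + 5 = 14)
A(G, m) = 7/3 (A(G, m) = (⅙)*14 = 7/3)
n(-190) - A(D(15), 214) = -190 - 1*7/3 = -190 - 7/3 = -577/3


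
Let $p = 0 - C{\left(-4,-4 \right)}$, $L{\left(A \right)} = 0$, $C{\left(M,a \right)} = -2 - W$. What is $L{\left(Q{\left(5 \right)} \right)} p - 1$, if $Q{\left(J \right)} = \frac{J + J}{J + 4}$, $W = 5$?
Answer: $-1$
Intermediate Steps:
$C{\left(M,a \right)} = -7$ ($C{\left(M,a \right)} = -2 - 5 = -7$)
$Q{\left(J \right)} = \frac{2 J}{4 + J}$
$p = 7$ ($p = 0 - -7 = 0 + 7 = 7$)
$L{\left(Q{\left(5 \right)} \right)} p - 1 = 0 \cdot 7 - 1 = 0 - 1 = -1$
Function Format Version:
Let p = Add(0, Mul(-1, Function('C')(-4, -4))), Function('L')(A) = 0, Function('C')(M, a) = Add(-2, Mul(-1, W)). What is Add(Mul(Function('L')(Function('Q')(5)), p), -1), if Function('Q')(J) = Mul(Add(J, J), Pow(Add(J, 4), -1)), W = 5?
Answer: -1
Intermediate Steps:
Function('C')(M, a) = -7 (Function('C')(M, a) = Add(-2, Mul(-1, 5)) = Add(-2, -5) = -7)
Function('Q')(J) = Mul(2, J, Pow(Add(4, J), -1)) (Function('Q')(J) = Mul(Mul(2, J), Pow(Add(4, J), -1)) = Mul(2, J, Pow(Add(4, J), -1)))
p = 7 (p = Add(0, Mul(-1, -7)) = Add(0, 7) = 7)
Add(Mul(Function('L')(Function('Q')(5)), p), -1) = Add(Mul(0, 7), -1) = Add(0, -1) = -1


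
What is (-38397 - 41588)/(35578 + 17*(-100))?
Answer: -79985/33878 ≈ -2.3610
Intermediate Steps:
(-38397 - 41588)/(35578 + 17*(-100)) = -79985/(35578 - 1700) = -79985/33878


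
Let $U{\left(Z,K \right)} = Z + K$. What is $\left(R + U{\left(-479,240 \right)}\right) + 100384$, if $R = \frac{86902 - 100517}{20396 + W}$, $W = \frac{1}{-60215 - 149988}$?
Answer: $\frac{429348835342270}{4287300387} \approx 1.0014 \cdot 10^{5}$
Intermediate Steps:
$U{\left(Z,K \right)} = K + Z$
$W = - \frac{1}{210203}$ ($W = \frac{1}{-210203} = - \frac{1}{210203} \approx -4.7573 \cdot 10^{-6}$)
$R = - \frac{2861913845}{4287300387}$ ($R = \frac{86902 - 100517}{20396 - \frac{1}{210203}} = - \frac{13615}{\frac{4287300387}{210203}} = \left(-13615\right) \frac{210203}{4287300387} = - \frac{2861913845}{4287300387} \approx -0.66753$)
$\left(R + U{\left(-479,240 \right)}\right) + 100384 = \left(- \frac{2861913845}{4287300387} + \left(240 - 479\right)\right) + 100384 = \left(- \frac{2861913845}{4287300387} - 239\right) + 100384 = - \frac{1027526706338}{4287300387} + 100384 = \frac{429348835342270}{4287300387}$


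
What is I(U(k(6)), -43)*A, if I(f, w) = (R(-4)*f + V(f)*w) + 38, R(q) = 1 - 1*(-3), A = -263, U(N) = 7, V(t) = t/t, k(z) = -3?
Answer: -6049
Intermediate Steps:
V(t) = 1
R(q) = 4 (R(q) = 1 + 3 = 4)
I(f, w) = 38 + w + 4*f (I(f, w) = (4*f + 1*w) + 38 = (4*f + w) + 38 = (w + 4*f) + 38 = 38 + w + 4*f)
I(U(k(6)), -43)*A = (38 - 43 + 4*7)*(-263) = (38 - 43 + 28)*(-263) = 23*(-263) = -6049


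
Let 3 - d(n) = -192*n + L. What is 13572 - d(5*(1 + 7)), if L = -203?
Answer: 5686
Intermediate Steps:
d(n) = 206 + 192*n (d(n) = 3 - (-192*n - 203) = 3 - (-203 - 192*n) = 3 + (203 + 192*n) = 206 + 192*n)
13572 - d(5*(1 + 7)) = 13572 - (206 + 192*(5*(1 + 7))) = 13572 - (206 + 192*(5*8)) = 13572 - (206 + 192*40) = 13572 - (206 + 7680) = 13572 - 1*7886 = 13572 - 7886 = 5686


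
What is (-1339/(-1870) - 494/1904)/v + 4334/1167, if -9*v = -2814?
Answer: 212942387527/57315664560 ≈ 3.7153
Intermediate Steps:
v = 938/3 (v = -1/9*(-2814) = 938/3 ≈ 312.67)
(-1339/(-1870) - 494/1904)/v + 4334/1167 = (-1339/(-1870) - 494/1904)/(938/3) + 4334/1167 = (-1339*(-1/1870) - 494*1/1904)*(3/938) + 4334*(1/1167) = (1339/1870 - 247/952)*(3/938) + 4334/1167 = (23907/52360)*(3/938) + 4334/1167 = 71721/49113680 + 4334/1167 = 212942387527/57315664560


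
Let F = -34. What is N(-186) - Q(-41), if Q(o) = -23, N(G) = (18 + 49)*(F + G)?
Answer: -14717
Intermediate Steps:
N(G) = -2278 + 67*G (N(G) = (18 + 49)*(-34 + G) = 67*(-34 + G) = -2278 + 67*G)
N(-186) - Q(-41) = (-2278 + 67*(-186)) - 1*(-23) = (-2278 - 12462) + 23 = -14740 + 23 = -14717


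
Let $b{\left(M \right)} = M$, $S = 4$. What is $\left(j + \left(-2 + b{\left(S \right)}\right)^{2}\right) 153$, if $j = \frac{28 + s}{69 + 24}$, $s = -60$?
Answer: $\frac{17340}{31} \approx 559.35$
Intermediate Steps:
$j = - \frac{32}{93}$ ($j = \frac{28 - 60}{69 + 24} = - \frac{32}{93} \approx -0.34409$)
$\left(j + \left(-2 + b{\left(S \right)}\right)^{2}\right) 153 = \left(- \frac{32}{93} + \left(-2 + 4\right)^{2}\right) 153 = \left(- \frac{32}{93} + 2^{2}\right) 153 = \left(- \frac{32}{93} + 4\right) 153 = \frac{340}{93} \cdot 153 = \frac{17340}{31}$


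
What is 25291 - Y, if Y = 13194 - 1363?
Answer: 13460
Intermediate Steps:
Y = 11831
25291 - Y = 25291 - 1*11831 = 25291 - 11831 = 13460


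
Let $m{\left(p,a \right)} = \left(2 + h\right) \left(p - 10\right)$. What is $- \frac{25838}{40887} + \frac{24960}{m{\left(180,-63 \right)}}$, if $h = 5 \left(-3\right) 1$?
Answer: $- \frac{8289550}{695079} \approx -11.926$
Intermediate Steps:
$h = -15$ ($h = \left(-15\right) 1 = -15$)
$m{\left(p,a \right)} = 130 - 13 p$ ($m{\left(p,a \right)} = \left(2 - 15\right) \left(p - 10\right) = - 13 \left(-10 + p\right) = 130 - 13 p$)
$- \frac{25838}{40887} + \frac{24960}{m{\left(180,-63 \right)}} = - \frac{25838}{40887} + \frac{24960}{130 - 2340} = \left(-25838\right) \frac{1}{40887} + \frac{24960}{130 - 2340} = - \frac{25838}{40887} + \frac{24960}{-2210} = - \frac{25838}{40887} + 24960 \left(- \frac{1}{2210}\right) = - \frac{25838}{40887} - \frac{192}{17} = - \frac{8289550}{695079}$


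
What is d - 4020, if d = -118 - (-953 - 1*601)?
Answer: -2584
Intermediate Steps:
d = 1436 (d = -118 - (-953 - 601) = -118 - 1*(-1554) = -118 + 1554 = 1436)
d - 4020 = 1436 - 4020 = -2584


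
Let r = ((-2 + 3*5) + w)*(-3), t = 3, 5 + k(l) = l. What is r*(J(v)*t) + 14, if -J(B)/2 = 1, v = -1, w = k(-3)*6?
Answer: -616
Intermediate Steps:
k(l) = -5 + l
w = -48 (w = (-5 - 3)*6 = -8*6 = -48)
J(B) = -2 (J(B) = -2*1 = -2)
r = 105 (r = ((-2 + 3*5) - 48)*(-3) = ((-2 + 15) - 48)*(-3) = (13 - 48)*(-3) = -35*(-3) = 105)
r*(J(v)*t) + 14 = 105*(-2*3) + 14 = 105*(-6) + 14 = -630 + 14 = -616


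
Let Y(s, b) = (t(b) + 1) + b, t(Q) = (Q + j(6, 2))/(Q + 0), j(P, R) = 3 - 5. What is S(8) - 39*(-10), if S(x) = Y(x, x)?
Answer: 1599/4 ≈ 399.75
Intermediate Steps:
j(P, R) = -2
t(Q) = (-2 + Q)/Q (t(Q) = (Q - 2)/(Q + 0) = (-2 + Q)/Q)
Y(s, b) = 1 + b + (-2 + b)/b (Y(s, b) = ((-2 + b)/b + 1) + b = (1 + (-2 + b)/b) + b = 1 + b + (-2 + b)/b)
S(x) = 2 + x - 2/x
S(8) - 39*(-10) = (2 + 8 - 2/8) - 39*(-10) = (2 + 8 - 2*⅛) + 390 = (2 + 8 - ¼) + 390 = 39/4 + 390 = 1599/4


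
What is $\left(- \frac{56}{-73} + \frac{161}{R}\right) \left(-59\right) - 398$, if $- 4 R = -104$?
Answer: $- \frac{1534735}{1898} \approx -808.61$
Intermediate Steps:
$R = 26$ ($R = \left(- \frac{1}{4}\right) \left(-104\right) = 26$)
$\left(- \frac{56}{-73} + \frac{161}{R}\right) \left(-59\right) - 398 = \left(- \frac{56}{-73} + \frac{161}{26}\right) \left(-59\right) - 398 = \left(\left(-56\right) \left(- \frac{1}{73}\right) + 161 \cdot \frac{1}{26}\right) \left(-59\right) - 398 = \left(\frac{56}{73} + \frac{161}{26}\right) \left(-59\right) - 398 = \frac{13209}{1898} \left(-59\right) - 398 = - \frac{779331}{1898} - 398 = - \frac{1534735}{1898}$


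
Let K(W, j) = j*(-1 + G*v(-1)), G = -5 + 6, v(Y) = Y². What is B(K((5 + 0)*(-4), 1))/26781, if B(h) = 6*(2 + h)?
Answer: 4/8927 ≈ 0.00044808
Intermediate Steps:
G = 1
K(W, j) = 0 (K(W, j) = j*(-1 + 1*(-1)²) = j*(-1 + 1*1) = j*(-1 + 1) = j*0 = 0)
B(h) = 12 + 6*h
B(K((5 + 0)*(-4), 1))/26781 = (12 + 6*0)/26781 = (12 + 0)*(1/26781) = 12*(1/26781) = 4/8927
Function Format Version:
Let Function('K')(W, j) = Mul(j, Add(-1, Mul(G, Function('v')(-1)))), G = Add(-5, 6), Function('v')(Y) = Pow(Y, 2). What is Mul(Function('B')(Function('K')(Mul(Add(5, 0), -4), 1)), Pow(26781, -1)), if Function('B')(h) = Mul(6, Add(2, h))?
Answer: Rational(4, 8927) ≈ 0.00044808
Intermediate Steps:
G = 1
Function('K')(W, j) = 0 (Function('K')(W, j) = Mul(j, Add(-1, Mul(1, Pow(-1, 2)))) = Mul(j, Add(-1, Mul(1, 1))) = Mul(j, Add(-1, 1)) = Mul(j, 0) = 0)
Function('B')(h) = Add(12, Mul(6, h))
Mul(Function('B')(Function('K')(Mul(Add(5, 0), -4), 1)), Pow(26781, -1)) = Mul(Add(12, Mul(6, 0)), Pow(26781, -1)) = Mul(Add(12, 0), Rational(1, 26781)) = Mul(12, Rational(1, 26781)) = Rational(4, 8927)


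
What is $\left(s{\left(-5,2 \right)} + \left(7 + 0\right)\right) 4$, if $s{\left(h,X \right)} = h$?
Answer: $8$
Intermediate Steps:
$\left(s{\left(-5,2 \right)} + \left(7 + 0\right)\right) 4 = \left(-5 + \left(7 + 0\right)\right) 4 = \left(-5 + 7\right) 4 = 2 \cdot 4 = 8$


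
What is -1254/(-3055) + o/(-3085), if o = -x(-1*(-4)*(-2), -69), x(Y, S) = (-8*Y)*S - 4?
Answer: -1926902/1884935 ≈ -1.0223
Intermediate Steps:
x(Y, S) = -4 - 8*S*Y (x(Y, S) = -8*S*Y - 4 = -4 - 8*S*Y)
o = 4420 (o = -(-4 - 8*(-69)*-1*(-4)*(-2)) = -(-4 - 8*(-69)*4*(-2)) = -(-4 - 8*(-69)*(-8)) = -(-4 - 4416) = -1*(-4420) = 4420)
-1254/(-3055) + o/(-3085) = -1254/(-3055) + 4420/(-3085) = -1254*(-1/3055) + 4420*(-1/3085) = 1254/3055 - 884/617 = -1926902/1884935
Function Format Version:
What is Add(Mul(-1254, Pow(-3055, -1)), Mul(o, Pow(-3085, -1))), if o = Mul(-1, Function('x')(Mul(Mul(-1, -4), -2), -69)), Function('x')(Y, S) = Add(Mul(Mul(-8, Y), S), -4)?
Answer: Rational(-1926902, 1884935) ≈ -1.0223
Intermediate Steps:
Function('x')(Y, S) = Add(-4, Mul(-8, S, Y)) (Function('x')(Y, S) = Add(Mul(-8, S, Y), -4) = Add(-4, Mul(-8, S, Y)))
o = 4420 (o = Mul(-1, Add(-4, Mul(-8, -69, Mul(Mul(-1, -4), -2)))) = Mul(-1, Add(-4, Mul(-8, -69, Mul(4, -2)))) = Mul(-1, Add(-4, Mul(-8, -69, -8))) = Mul(-1, Add(-4, -4416)) = Mul(-1, -4420) = 4420)
Add(Mul(-1254, Pow(-3055, -1)), Mul(o, Pow(-3085, -1))) = Add(Mul(-1254, Pow(-3055, -1)), Mul(4420, Pow(-3085, -1))) = Add(Mul(-1254, Rational(-1, 3055)), Mul(4420, Rational(-1, 3085))) = Add(Rational(1254, 3055), Rational(-884, 617)) = Rational(-1926902, 1884935)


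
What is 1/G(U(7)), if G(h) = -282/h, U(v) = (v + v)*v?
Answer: -49/141 ≈ -0.34752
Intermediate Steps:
U(v) = 2*v² (U(v) = (2*v)*v = 2*v²)
1/G(U(7)) = 1/(-282/(2*7²)) = 1/(-282/(2*49)) = 1/(-282/98) = 1/(-282*1/98) = 1/(-141/49) = -49/141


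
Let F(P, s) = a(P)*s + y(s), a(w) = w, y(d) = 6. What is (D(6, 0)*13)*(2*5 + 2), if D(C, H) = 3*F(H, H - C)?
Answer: 2808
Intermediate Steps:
F(P, s) = 6 + P*s (F(P, s) = P*s + 6 = 6 + P*s)
D(C, H) = 18 + 3*H*(H - C) (D(C, H) = 3*(6 + H*(H - C)) = 18 + 3*H*(H - C))
(D(6, 0)*13)*(2*5 + 2) = ((18 - 3*0*(6 - 1*0))*13)*(2*5 + 2) = ((18 - 3*0*(6 + 0))*13)*(10 + 2) = ((18 - 3*0*6)*13)*12 = ((18 + 0)*13)*12 = (18*13)*12 = 234*12 = 2808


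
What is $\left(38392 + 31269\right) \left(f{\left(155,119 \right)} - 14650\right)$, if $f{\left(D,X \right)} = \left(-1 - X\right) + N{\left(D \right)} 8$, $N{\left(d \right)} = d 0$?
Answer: $-1028892970$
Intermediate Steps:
$N{\left(d \right)} = 0$
$f{\left(D,X \right)} = -1 - X$ ($f{\left(D,X \right)} = \left(-1 - X\right) + 0 \cdot 8 = \left(-1 - X\right) + 0 = -1 - X$)
$\left(38392 + 31269\right) \left(f{\left(155,119 \right)} - 14650\right) = \left(38392 + 31269\right) \left(\left(-1 - 119\right) - 14650\right) = 69661 \left(\left(-1 - 119\right) - 14650\right) = 69661 \left(-120 - 14650\right) = 69661 \left(-14770\right) = -1028892970$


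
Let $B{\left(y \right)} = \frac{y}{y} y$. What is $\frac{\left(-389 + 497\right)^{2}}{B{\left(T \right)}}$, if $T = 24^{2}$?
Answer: $\frac{81}{4} \approx 20.25$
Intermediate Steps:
$T = 576$
$B{\left(y \right)} = y$ ($B{\left(y \right)} = 1 y = y$)
$\frac{\left(-389 + 497\right)^{2}}{B{\left(T \right)}} = \frac{\left(-389 + 497\right)^{2}}{576} = 108^{2} \cdot \frac{1}{576} = 11664 \cdot \frac{1}{576} = \frac{81}{4}$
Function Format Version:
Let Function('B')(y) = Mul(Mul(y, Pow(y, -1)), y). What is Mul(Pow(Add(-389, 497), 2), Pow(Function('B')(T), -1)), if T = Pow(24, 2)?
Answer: Rational(81, 4) ≈ 20.250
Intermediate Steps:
T = 576
Function('B')(y) = y (Function('B')(y) = Mul(1, y) = y)
Mul(Pow(Add(-389, 497), 2), Pow(Function('B')(T), -1)) = Mul(Pow(Add(-389, 497), 2), Pow(576, -1)) = Mul(Pow(108, 2), Rational(1, 576)) = Mul(11664, Rational(1, 576)) = Rational(81, 4)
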